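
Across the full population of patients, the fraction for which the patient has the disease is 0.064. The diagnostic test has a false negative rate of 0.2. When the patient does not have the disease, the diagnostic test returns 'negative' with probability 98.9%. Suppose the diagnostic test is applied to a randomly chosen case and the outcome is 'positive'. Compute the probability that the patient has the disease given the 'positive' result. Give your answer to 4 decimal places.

Let H be the event that the patient has the disease. P(H) = 0.064, so P(¬H) = 0.936. With E the 'positive' result, P(E|H) = 0.8 and P(E|¬H) = 0.011.
P(E) = 0.8·0.064 + 0.011·0.936 = 0.051200 + 0.010296 = 0.061496.
By Bayes' theorem, P(H|E) = 0.051200 / 0.061496 = 0.8326.

P(H | E) ≈ 0.8326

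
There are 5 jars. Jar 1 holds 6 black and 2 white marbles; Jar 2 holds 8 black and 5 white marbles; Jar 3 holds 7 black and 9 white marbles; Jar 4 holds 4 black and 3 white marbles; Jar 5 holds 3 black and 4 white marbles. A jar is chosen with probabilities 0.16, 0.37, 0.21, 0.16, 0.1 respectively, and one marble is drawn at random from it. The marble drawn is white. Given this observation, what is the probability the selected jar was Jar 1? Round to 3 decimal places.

Posterior probability ≈ 0.094

Tabulate prior·likelihood by source: [1] prior 0.16, lik 0.25, product 0.04000; [2] prior 0.37, lik 0.3846, product 0.1423; [3] prior 0.21, lik 0.5625, product 0.1181; [4] prior 0.16, lik 0.4286, product 0.06857; [5] prior 0.1, lik 0.5714, product 0.05714.
Normalizing constant = 0.42615; the posterior for Jar 1 is its product over the sum, 0.04000/0.42615 = 0.094.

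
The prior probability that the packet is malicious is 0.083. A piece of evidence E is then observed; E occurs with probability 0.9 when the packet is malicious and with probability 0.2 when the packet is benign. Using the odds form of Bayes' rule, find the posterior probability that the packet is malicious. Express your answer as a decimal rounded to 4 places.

Posterior probability ≈ 0.2894

Prior odds = 0.083/(1−0.083) = 0.090513.
Likelihood ratio for E = 0.9/0.2 = 4.5000.
Posterior odds = prior odds × LR = 0.40731.
Posterior probability = odds/(1+odds) = 0.40731/1.4073 = 0.2894.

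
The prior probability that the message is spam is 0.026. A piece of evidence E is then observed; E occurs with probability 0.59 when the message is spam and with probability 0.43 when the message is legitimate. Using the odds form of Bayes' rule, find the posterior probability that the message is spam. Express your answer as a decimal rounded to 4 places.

Prior odds = 0.026/(1−0.026) = 0.026694.
Likelihood ratio for E = 0.59/0.43 = 1.3721.
Posterior odds = prior odds × LR = 0.036627.
Posterior probability = odds/(1+odds) = 0.036627/1.0366 = 0.0353.

Posterior probability ≈ 0.0353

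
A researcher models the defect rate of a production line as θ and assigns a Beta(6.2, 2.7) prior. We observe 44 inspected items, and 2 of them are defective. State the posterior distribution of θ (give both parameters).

Observing 2 successes and 42 failures updates Beta(6.2, 2.7) by adding the success and failure counts to the two shape parameters: α = 6.2+2 = 8.2, β = 2.7+42 = 44.7.

Posterior: Beta(8.2, 44.7)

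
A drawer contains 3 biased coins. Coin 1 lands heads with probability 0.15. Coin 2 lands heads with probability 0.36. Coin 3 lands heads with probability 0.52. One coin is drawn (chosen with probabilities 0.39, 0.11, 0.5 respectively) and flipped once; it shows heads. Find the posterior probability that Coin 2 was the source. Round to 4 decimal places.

Posterior probability ≈ 0.1106

Tabulate prior·likelihood by source: [1] prior 0.39, lik 0.15, product 0.05850; [2] prior 0.11, lik 0.36, product 0.03960; [3] prior 0.5, lik 0.52, product 0.2600.
Normalizing constant = 0.35810; the posterior for Coin 2 is its product over the sum, 0.03960/0.35810 = 0.1106.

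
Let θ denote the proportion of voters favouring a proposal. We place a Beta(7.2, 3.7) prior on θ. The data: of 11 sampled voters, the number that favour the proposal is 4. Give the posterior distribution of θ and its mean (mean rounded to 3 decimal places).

Posterior: Beta(11.2, 10.7); mean ≈ 0.511

Observing 4 successes and 7 failures updates Beta(7.2, 3.7) by adding the success and failure counts to the two shape parameters: α = 7.2+4 = 11.2, β = 3.7+7 = 10.7.
E[θ | data] = 11.2/(11.2+10.7) = 0.511.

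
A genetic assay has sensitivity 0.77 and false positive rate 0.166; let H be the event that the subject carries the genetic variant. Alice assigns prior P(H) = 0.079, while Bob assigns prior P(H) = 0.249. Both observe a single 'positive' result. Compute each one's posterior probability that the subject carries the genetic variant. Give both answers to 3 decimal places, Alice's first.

P('+'|H) = 0.77, P('+'|¬H) = 0.166.
Alice: numerator 0.77·0.079 = 0.060830; evidence = 0.060830+0.166·0.921 = 0.21372; posterior = 0.285.
Bob: numerator 0.77·0.249 = 0.19173; evidence = 0.19173+0.166·0.751 = 0.31640; posterior = 0.606.

Alice: 0.285; Bob: 0.606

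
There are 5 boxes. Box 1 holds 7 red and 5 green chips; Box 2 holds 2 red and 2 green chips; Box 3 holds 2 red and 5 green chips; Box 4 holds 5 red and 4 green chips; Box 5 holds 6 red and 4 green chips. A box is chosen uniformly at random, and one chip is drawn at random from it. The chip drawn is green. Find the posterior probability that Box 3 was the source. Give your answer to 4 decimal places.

Posterior probability ≈ 0.2886

Tabulate prior·likelihood by source: [1] prior 0.2, lik 0.4167, product 0.08333; [2] prior 0.2, lik 0.5, product 0.1000; [3] prior 0.2, lik 0.7143, product 0.1429; [4] prior 0.2, lik 0.4444, product 0.08889; [5] prior 0.2, lik 0.4, product 0.08000.
Normalizing constant = 0.49508; the posterior for Box 3 is its product over the sum, 0.1429/0.49508 = 0.2886.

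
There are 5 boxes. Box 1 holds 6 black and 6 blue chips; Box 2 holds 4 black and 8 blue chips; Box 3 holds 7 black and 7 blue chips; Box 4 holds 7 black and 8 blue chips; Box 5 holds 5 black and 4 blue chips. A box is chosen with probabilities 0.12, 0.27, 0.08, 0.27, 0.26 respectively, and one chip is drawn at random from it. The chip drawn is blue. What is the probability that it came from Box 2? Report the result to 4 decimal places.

P(blue|Box 1) = 0.5; P(blue|Box 2) = 0.6667; P(blue|Box 3) = 0.5; P(blue|Box 4) = 0.5333; P(blue|Box 5) = 0.4444.
Prior × likelihood for each source: 0.12·0.5=0.06000, 0.27·0.6667=0.1800, 0.08·0.5=0.04000, 0.27·0.5333=0.1440, 0.26·0.4444=0.1156. Summing gives P(blue) = 0.53956.
P(Box 2 | blue) = 0.1800 / 0.53956 = 0.3336.

Posterior probability ≈ 0.3336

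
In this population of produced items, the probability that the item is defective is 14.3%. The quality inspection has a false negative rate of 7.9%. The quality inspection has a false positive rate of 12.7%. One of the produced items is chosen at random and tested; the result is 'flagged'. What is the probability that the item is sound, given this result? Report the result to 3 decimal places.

Let H be the event that the item is defective. P(H) = 0.143, so P(¬H) = 0.857. With E the 'flagged' result, P(E|H) = 0.921 and P(E|¬H) = 0.127.
P(E) = 0.921·0.143 + 0.127·0.857 = 0.13170 + 0.10884 = 0.24054.
By Bayes' theorem, P(H|E) = 0.13170 / 0.24054 = 0.548. Hence P(¬H|E) = 1 − 0.548 = 0.452.

P(¬H | E) ≈ 0.452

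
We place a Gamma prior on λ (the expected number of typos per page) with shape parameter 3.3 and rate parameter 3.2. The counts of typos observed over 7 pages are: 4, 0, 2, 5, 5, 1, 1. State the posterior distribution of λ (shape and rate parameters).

The Poisson likelihood adds the total count to the shape and the number of exposure periods to the rate. Here ∑xᵢ = 18 and n = 7, so shape 3.3→21.3 and rate 3.2→10.2.

Posterior: Gamma(shape=21.3, rate=10.2)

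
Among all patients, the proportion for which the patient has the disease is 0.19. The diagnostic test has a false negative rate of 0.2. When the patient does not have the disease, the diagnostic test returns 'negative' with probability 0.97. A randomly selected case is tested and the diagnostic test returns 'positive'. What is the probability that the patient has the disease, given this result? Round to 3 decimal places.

Write H for 'the patient has the disease'. Prior odds H:¬H = 0.19/0.81 = 0.23457. For the 'positive' outcome, the likelihood ratio is 0.8/0.03 = 26.667.
Posterior odds = 0.23457 × 26.667 = 6.2551, so P(H|E) = 6.2551/(1+6.2551) = 0.862.

P(H | E) ≈ 0.862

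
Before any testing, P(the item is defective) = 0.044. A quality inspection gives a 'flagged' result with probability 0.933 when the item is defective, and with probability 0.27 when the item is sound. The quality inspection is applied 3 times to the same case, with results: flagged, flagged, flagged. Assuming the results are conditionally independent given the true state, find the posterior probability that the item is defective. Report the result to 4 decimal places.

Let H be the event that the item is defective; start with P(H) = 0.044. P('flagged'|H) = 0.933, P('flagged'|¬H) = 0.27.
Update on result 1 ('flagged'): P(H) ← 0.933·0.0440 / (0.933·0.0440 + 0.27·0.9560) = 0.041052/0.29917 = 0.1372.
Update on result 2 ('flagged'): P(H) ← 0.933·0.1372 / (0.933·0.1372 + 0.27·0.8628) = 0.12803/0.36098 = 0.3547.
Update on result 3 ('flagged'): P(H) ← 0.933·0.3547 / (0.933·0.3547 + 0.27·0.6453) = 0.33090/0.50514 = 0.6551.

Posterior P(H) ≈ 0.6551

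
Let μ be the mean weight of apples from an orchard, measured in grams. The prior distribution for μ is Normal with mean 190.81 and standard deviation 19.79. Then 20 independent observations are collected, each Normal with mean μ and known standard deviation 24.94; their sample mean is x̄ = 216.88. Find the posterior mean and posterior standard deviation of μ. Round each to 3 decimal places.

With known σ, the Normal prior is conjugate. Weight on the data is w = (n/σ²)/(n/σ² + 1/τ₀²) = 0.0321542/(0.0321542+0.00255334) = 0.92643.
Posterior mean = w·x̄ + (1−w)·μ₀ = 0.92643·216.88 + 0.073567·190.81 = 214.962. Posterior variance = 1/(0.0321542+0.00255334) = 28.8122, so SD = 5.368.

Posterior mean ≈ 214.962; posterior SD ≈ 5.368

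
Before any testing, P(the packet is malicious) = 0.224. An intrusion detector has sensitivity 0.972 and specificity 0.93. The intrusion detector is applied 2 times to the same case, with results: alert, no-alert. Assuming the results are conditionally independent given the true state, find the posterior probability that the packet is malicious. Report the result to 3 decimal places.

Let H be the event that the packet is malicious; start with P(H) = 0.224. P('alert'|H) = 0.972, P('alert'|¬H) = 0.07.
Update on result 1 ('alert'): P(H) ← 0.972·0.2240 / (0.972·0.2240 + 0.07·0.7760) = 0.21773/0.27205 = 0.8003.
Update on result 2 ('no-alert'): P(H) ← 0.028·0.8003 / (0.028·0.8003 + 0.93·0.1997) = 0.022409/0.20810 = 0.1077.

Posterior P(H) ≈ 0.108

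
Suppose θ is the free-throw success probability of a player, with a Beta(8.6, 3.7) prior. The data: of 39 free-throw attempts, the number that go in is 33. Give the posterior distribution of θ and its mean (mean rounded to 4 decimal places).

Posterior: Beta(41.6, 9.7); mean ≈ 0.8109

Observing 33 successes and 6 failures updates Beta(8.6, 3.7) by adding the success and failure counts to the two shape parameters: α = 8.6+33 = 41.6, β = 3.7+6 = 9.7.
E[θ | data] = 41.6/(41.6+9.7) = 0.8109.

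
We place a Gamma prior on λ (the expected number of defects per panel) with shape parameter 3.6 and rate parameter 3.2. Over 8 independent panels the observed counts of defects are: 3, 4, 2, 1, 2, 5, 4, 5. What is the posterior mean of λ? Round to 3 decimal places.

Total count ∑xᵢ = 26 over n = 8 panels.
Gamma is conjugate to the Poisson likelihood: posterior is Gamma(shape = 3.6+26 = 29.6, rate = 3.2+8 = 11.2).
Posterior mean = shape/rate = 29.6/11.2 = 2.643.

Posterior mean ≈ 2.643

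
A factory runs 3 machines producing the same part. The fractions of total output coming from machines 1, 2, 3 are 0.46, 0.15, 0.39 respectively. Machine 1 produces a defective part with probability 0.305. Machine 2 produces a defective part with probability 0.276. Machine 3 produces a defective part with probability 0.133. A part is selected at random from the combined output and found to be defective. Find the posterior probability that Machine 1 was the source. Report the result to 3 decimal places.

P(defective|M1) = 0.305; P(defective|M2) = 0.276; P(defective|M3) = 0.133.
Prior × likelihood for each source: 0.46·0.305=0.1403, 0.15·0.276=0.04140, 0.39·0.133=0.05187. Summing gives P(defective) = 0.23357.
P(Machine 1 | defective) = 0.1403 / 0.23357 = 0.601.

Posterior probability ≈ 0.601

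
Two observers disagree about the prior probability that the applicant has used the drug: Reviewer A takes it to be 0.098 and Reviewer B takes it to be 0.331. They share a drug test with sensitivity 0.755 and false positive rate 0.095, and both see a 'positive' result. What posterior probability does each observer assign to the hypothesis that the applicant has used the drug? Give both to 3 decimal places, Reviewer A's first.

Reviewer A: 0.463; Reviewer B: 0.797

The likelihood ratio for a 'positive' result is 0.755/0.095 = 7.9474.
Reviewer A: prior odds 0.098/0.902 = 0.10865; posterior odds 0.86346; posterior probability 0.463.
Reviewer B: prior odds 0.331/0.669 = 0.49477; posterior odds 3.9321; posterior probability 0.797.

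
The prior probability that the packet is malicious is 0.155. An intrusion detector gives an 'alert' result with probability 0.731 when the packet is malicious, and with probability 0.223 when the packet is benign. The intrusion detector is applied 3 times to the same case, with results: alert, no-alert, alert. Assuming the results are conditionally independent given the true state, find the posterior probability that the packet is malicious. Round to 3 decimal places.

Let H be the event that the packet is malicious; start with P(H) = 0.155. P('alert'|H) = 0.731, P('alert'|¬H) = 0.223.
Update on result 1 ('alert'): P(H) ← 0.731·0.1550 / (0.731·0.1550 + 0.223·0.8450) = 0.11331/0.30174 = 0.3755.
Update on result 2 ('no-alert'): P(H) ← 0.269·0.3755 / (0.269·0.3755 + 0.777·0.6245) = 0.10101/0.58624 = 0.1723.
Update on result 3 ('alert'): P(H) ← 0.731·0.1723 / (0.731·0.1723 + 0.223·0.8277) = 0.12595/0.31053 = 0.4056.

Posterior P(H) ≈ 0.406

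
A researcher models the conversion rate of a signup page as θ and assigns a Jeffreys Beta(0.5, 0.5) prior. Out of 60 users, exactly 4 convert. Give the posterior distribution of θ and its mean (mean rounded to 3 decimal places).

Posterior: Beta(4.5, 56.5); mean ≈ 0.074

The binomial likelihood is conjugate to the Beta prior: with 4 successes and 56 failures, the posterior is Beta(0.5+4, 0.5+56) = Beta(4.5, 56.5).
E[θ | data] = 4.5/(4.5+56.5) = 0.074.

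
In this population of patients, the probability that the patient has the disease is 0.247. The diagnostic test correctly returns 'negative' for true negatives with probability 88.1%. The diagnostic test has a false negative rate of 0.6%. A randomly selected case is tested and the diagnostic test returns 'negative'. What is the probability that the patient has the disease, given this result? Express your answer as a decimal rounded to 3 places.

Write H for 'the patient has the disease'. Prior odds H:¬H = 0.247/0.753 = 0.32802. For the 'negative' outcome, the likelihood ratio is 0.006/0.881 = 0.0068104.
Posterior odds = 0.32802 × 0.0068104 = 0.0022340, so P(H|E) = 0.0022340/(1+0.0022340) = 0.002.

P(H | E) ≈ 0.002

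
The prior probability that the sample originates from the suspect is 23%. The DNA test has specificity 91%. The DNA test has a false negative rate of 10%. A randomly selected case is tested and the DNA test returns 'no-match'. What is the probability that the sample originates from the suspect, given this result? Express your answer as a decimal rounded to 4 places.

Let H be the event that the sample originates from the suspect. P(H) = 0.23, so P(¬H) = 0.77. With E the 'no-match' result, P(E|H) = 0.1 and P(E|¬H) = 0.91.
P(E) = 0.1·0.23 + 0.91·0.77 = 0.023000 + 0.70070 = 0.72370.
By Bayes' theorem, P(H|E) = 0.023000 / 0.72370 = 0.0318.

P(H | E) ≈ 0.0318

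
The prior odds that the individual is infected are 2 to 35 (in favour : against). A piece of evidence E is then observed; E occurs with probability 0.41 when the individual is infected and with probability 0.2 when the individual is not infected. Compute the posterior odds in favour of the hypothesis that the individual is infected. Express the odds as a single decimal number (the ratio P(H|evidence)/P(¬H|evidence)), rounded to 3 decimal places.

Prior odds = 2/35 = 0.057143. In log-odds, ln(0.057143) = -2.8622.
Add log likelihood ratio: ln(2.0500) = 0.71784.
Posterior log-odds = -2.1444, so posterior odds = exp(-2.1444) = 0.11714.

Posterior odds ≈ 0.117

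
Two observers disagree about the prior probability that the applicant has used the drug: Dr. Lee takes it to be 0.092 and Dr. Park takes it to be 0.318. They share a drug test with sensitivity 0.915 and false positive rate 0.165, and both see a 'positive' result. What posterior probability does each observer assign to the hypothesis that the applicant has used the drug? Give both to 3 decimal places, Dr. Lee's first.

Dr. Lee: 0.360; Dr. Park: 0.721

The likelihood ratio for a 'positive' result is 0.915/0.165 = 5.5455.
Dr. Lee: prior odds 0.092/0.908 = 0.10132; posterior odds 0.56187; posterior probability 0.360.
Dr. Park: prior odds 0.318/0.682 = 0.46628; posterior odds 2.5857; posterior probability 0.721.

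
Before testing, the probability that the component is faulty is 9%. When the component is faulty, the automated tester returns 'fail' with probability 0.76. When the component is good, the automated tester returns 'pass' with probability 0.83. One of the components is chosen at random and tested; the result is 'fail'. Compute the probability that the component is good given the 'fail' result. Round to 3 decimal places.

Let H be the event that the component is faulty. P(H) = 0.09, so P(¬H) = 0.91. With E the 'fail' result, P(E|H) = 0.76 and P(E|¬H) = 0.17.
P(E) = 0.76·0.09 + 0.17·0.91 = 0.068400 + 0.15470 = 0.22310.
By Bayes' theorem, P(H|E) = 0.068400 / 0.22310 = 0.307. Hence P(¬H|E) = 1 − 0.307 = 0.693.

P(¬H | E) ≈ 0.693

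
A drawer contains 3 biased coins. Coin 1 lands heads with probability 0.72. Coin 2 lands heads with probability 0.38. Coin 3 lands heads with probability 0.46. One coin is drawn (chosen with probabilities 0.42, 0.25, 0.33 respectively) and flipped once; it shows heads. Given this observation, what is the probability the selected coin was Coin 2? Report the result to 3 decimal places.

Posterior probability ≈ 0.173

Tabulate prior·likelihood by source: [1] prior 0.42, lik 0.72, product 0.3024; [2] prior 0.25, lik 0.38, product 0.09500; [3] prior 0.33, lik 0.46, product 0.1518.
Normalizing constant = 0.54920; the posterior for Coin 2 is its product over the sum, 0.09500/0.54920 = 0.173.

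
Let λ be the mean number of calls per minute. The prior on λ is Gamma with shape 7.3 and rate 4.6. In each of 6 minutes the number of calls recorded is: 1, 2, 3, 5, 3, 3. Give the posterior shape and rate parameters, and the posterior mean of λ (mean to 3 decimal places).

Total count ∑xᵢ = 17 over n = 6 minutes.
Gamma is conjugate to the Poisson likelihood: posterior is Gamma(shape = 7.3+17 = 24.3, rate = 4.6+6 = 10.6).
E[λ | data] = 24.3/10.6 = 2.292.

Posterior: Gamma(shape=24.3, rate=10.6); mean ≈ 2.292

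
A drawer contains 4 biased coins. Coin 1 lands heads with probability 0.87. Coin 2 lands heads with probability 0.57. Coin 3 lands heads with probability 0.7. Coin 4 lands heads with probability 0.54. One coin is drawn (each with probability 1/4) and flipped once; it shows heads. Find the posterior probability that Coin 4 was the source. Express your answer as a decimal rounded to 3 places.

Tabulate prior·likelihood by source: [1] prior 0.25, lik 0.87, product 0.2175; [2] prior 0.25, lik 0.57, product 0.1425; [3] prior 0.25, lik 0.7, product 0.1750; [4] prior 0.25, lik 0.54, product 0.1350.
Normalizing constant = 0.67000; the posterior for Coin 4 is its product over the sum, 0.1350/0.67000 = 0.201.

Posterior probability ≈ 0.201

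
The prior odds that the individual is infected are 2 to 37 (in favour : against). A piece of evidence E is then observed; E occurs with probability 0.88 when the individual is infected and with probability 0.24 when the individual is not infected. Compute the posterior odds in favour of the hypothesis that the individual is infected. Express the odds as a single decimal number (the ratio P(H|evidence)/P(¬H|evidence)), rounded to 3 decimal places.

Posterior odds ≈ 0.198

Prior odds = 2/37 = 0.054054.
Likelihood ratio for E = 0.88/0.24 = 3.6667.
Posterior odds = prior odds × LR = 0.19820.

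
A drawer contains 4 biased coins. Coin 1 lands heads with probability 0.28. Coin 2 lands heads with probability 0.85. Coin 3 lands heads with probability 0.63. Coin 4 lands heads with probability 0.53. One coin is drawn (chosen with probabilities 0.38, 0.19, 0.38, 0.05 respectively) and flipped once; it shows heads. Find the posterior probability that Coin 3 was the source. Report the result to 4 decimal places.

Tabulate prior·likelihood by source: [1] prior 0.38, lik 0.28, product 0.1064; [2] prior 0.19, lik 0.85, product 0.1615; [3] prior 0.38, lik 0.63, product 0.2394; [4] prior 0.05, lik 0.53, product 0.02650.
Normalizing constant = 0.53380; the posterior for Coin 3 is its product over the sum, 0.2394/0.53380 = 0.4485.

Posterior probability ≈ 0.4485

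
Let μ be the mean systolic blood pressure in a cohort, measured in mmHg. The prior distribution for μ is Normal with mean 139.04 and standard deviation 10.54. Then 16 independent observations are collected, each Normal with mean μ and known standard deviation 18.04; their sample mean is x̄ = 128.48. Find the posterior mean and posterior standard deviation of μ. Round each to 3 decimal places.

With known σ, the Normal prior is conjugate. Weight on the data is w = (n/σ²)/(n/σ² + 1/τ₀²) = 0.0491640/(0.0491640+0.00900158) = 0.84524.
Posterior mean = w·x̄ + (1−w)·μ₀ = 0.84524·128.48 + 0.15476·139.04 = 130.114. Posterior variance = 1/(0.0491640+0.00900158) = 17.1923, so SD = 4.146.

Posterior mean ≈ 130.114; posterior SD ≈ 4.146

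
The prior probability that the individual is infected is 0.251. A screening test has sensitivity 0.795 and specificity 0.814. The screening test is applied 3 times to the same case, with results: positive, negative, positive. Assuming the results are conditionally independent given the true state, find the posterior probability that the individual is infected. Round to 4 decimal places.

Posterior P(H) ≈ 0.6066

With H the event that the individual is infected, the joint likelihood of the observed sequence is P(data|H) = 0.795·0.205·0.795 = 0.12957 and P(data|¬H) = 0.186·0.814·0.186 = 0.028161.
Bayes: P(H|data) = 0.251·0.12957 / (0.251·0.12957 + 0.749·0.028161) = 0.032521/0.053614 = 0.6066.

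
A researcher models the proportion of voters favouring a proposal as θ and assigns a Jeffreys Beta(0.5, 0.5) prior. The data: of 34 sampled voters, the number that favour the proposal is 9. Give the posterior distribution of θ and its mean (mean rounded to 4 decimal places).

The binomial likelihood is conjugate to the Beta prior: with 9 successes and 25 failures, the posterior is Beta(0.5+9, 0.5+25) = Beta(9.5, 25.5).
Posterior mean = α/(α+β) = 9.5/35 = 0.2714.

Posterior: Beta(9.5, 25.5); mean ≈ 0.2714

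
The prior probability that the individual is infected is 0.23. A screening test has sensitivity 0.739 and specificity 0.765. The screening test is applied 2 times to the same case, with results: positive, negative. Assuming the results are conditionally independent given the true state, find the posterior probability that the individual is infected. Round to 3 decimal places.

Let H be the event that the individual is infected; start with P(H) = 0.23. P('positive'|H) = 0.739, P('positive'|¬H) = 0.235.
Update on result 1 ('positive'): P(H) ← 0.739·0.2300 / (0.739·0.2300 + 0.235·0.7700) = 0.16997/0.35092 = 0.4844.
Update on result 2 ('negative'): P(H) ← 0.261·0.4844 / (0.261·0.4844 + 0.765·0.5156) = 0.12642/0.52088 = 0.2427.

Posterior P(H) ≈ 0.243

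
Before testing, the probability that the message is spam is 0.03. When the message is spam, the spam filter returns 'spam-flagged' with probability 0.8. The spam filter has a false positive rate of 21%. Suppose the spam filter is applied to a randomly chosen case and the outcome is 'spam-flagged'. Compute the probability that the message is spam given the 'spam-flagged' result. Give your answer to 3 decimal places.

Let H be the event that the message is spam. P(H) = 0.03, so P(¬H) = 0.97. With E the 'spam-flagged' result, P(E|H) = 0.8 and P(E|¬H) = 0.21.
P(E) = 0.8·0.03 + 0.21·0.97 = 0.024000 + 0.20370 = 0.22770.
By Bayes' theorem, P(H|E) = 0.024000 / 0.22770 = 0.105.

P(H | E) ≈ 0.105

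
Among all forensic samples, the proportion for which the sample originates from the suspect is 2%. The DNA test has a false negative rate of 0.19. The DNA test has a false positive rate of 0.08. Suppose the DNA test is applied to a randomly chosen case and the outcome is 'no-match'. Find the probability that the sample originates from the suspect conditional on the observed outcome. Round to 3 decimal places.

P(H | E) ≈ 0.004

Let H be the event that the sample originates from the suspect. P(H) = 0.02, so P(¬H) = 0.98. With E the 'no-match' result, P(E|H) = 0.19 and P(E|¬H) = 0.92.
P(E) = 0.19·0.02 + 0.92·0.98 = 0.0038000 + 0.90160 = 0.90540.
By Bayes' theorem, P(H|E) = 0.0038000 / 0.90540 = 0.004.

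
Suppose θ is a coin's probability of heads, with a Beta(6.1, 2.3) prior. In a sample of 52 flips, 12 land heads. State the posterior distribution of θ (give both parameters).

Posterior: Beta(18.1, 42.3)

The binomial likelihood is conjugate to the Beta prior: with 12 successes and 40 failures, the posterior is Beta(6.1+12, 2.3+40) = Beta(18.1, 42.3).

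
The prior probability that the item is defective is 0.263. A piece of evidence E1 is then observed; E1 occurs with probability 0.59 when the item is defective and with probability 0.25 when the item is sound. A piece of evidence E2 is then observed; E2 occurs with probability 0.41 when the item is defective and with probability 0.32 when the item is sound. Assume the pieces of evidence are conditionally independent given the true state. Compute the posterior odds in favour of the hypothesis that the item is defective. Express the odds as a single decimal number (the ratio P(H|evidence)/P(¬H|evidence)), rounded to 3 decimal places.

Posterior odds ≈ 1.079

Prior odds = 0.263/(1−0.263) = 0.35685.
Likelihood ratio for E1 = 0.59/0.25 = 2.3600.
Likelihood ratio for E2 = 0.41/0.32 = 1.2812.
Posterior odds = prior odds × LR₁ × LR₂ = 1.0790.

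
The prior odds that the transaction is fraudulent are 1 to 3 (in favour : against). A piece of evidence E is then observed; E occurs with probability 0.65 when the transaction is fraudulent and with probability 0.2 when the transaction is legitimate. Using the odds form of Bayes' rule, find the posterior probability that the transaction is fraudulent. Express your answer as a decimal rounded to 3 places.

Prior odds = 1/3 = 0.33333. In log-odds, ln(0.33333) = -1.0986.
Add log likelihood ratio: ln(3.2500) = 1.1787.
Posterior log-odds = 0.080043, so posterior odds = exp(0.080043) = 1.0833. Converting, P(H|E) = 1.0833/2.0833 = 0.520.

Posterior probability ≈ 0.520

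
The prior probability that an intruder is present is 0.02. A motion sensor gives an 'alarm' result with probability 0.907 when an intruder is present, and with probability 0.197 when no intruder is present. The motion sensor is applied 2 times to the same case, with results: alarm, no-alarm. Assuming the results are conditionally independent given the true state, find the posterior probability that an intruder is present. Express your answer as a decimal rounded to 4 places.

Let H be the event that an intruder is present; start with P(H) = 0.02. P('alarm'|H) = 0.907, P('alarm'|¬H) = 0.197.
Update on result 1 ('alarm'): P(H) ← 0.907·0.0200 / (0.907·0.0200 + 0.197·0.9800) = 0.018140/0.21120 = 0.0859.
Update on result 2 ('no-alarm'): P(H) ← 0.093·0.0859 / (0.093·0.0859 + 0.803·0.9141) = 0.0079878/0.74202 = 0.0108.

Posterior P(H) ≈ 0.0108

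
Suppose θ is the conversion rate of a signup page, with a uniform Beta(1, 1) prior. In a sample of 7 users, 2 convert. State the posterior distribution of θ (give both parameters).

Posterior: Beta(3, 6)

Observing 2 successes and 5 failures updates Beta(1, 1) by adding the success and failure counts to the two shape parameters: α = 1+2 = 3, β = 1+5 = 6.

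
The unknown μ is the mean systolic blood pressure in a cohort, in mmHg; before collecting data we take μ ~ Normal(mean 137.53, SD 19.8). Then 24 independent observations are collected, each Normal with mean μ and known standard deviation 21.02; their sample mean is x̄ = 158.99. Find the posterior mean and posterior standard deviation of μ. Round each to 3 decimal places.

Posterior mean ≈ 158.027; posterior SD ≈ 4.193

Prior precision 1/τ₀² = 1/19.8² = 0.00255076; data precision n/σ² = 24/21.02² = 0.0543183.
Posterior precision = 0.00255076 + 0.0543183 = 0.0568690, giving posterior SD = 1/√0.0568690 = 4.193.
Posterior mean = (0.00255076·137.53 + 0.0543183·158.99) / 0.0568690 = 158.027.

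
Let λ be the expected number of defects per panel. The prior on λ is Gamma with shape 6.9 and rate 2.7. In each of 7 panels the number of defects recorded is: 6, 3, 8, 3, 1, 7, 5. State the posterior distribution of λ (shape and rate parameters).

Posterior: Gamma(shape=39.9, rate=9.7)

The Poisson likelihood adds the total count to the shape and the number of exposure periods to the rate. Here ∑xᵢ = 33 and n = 7, so shape 6.9→39.9 and rate 2.7→9.7.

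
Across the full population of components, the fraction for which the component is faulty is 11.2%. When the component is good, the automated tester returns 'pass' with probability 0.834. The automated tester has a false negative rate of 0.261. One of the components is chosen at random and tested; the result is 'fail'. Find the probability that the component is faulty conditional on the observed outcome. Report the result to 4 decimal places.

Write H for 'the component is faulty'. Prior odds H:¬H = 0.112/0.888 = 0.12613. For the 'fail' outcome, the likelihood ratio is 0.739/0.166 = 4.4518.
Posterior odds = 0.12613 × 4.4518 = 0.56149, so P(H|E) = 0.56149/(1+0.56149) = 0.3596.

P(H | E) ≈ 0.3596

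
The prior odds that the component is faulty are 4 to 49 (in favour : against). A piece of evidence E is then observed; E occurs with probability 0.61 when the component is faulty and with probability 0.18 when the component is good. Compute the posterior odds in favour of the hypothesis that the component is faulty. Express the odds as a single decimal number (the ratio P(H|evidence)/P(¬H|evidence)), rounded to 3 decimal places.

Prior odds = 4/49 = 0.081633.
Likelihood ratio for E = 0.61/0.18 = 3.3889.
Posterior odds = prior odds × LR = 0.27664.

Posterior odds ≈ 0.277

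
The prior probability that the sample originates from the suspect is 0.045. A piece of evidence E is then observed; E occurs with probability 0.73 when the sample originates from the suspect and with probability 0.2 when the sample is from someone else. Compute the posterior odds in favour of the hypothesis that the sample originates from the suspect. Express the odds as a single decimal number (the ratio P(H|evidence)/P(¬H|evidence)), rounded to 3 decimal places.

Prior odds = 0.045/(1−0.045) = 0.047120.
Likelihood ratio for E = 0.73/0.2 = 3.6500.
Posterior odds = prior odds × LR = 0.17199.

Posterior odds ≈ 0.172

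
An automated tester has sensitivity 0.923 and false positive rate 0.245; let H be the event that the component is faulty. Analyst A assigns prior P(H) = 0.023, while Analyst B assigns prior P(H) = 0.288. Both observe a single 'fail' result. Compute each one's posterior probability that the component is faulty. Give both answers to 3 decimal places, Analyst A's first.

Analyst A: 0.081; Analyst B: 0.604

P('+'|H) = 0.923, P('+'|¬H) = 0.245.
Analyst A: numerator 0.923·0.023 = 0.021229; evidence = 0.021229+0.245·0.977 = 0.26059; posterior = 0.081.
Analyst B: numerator 0.923·0.288 = 0.26582; evidence = 0.26582+0.245·0.712 = 0.44026; posterior = 0.604.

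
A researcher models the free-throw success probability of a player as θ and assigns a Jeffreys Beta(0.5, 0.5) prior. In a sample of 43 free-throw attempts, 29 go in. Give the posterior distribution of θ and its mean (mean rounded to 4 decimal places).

The binomial likelihood is conjugate to the Beta prior: with 29 successes and 14 failures, the posterior is Beta(0.5+29, 0.5+14) = Beta(29.5, 14.5).
Posterior mean = α/(α+β) = 29.5/44 = 0.6705.

Posterior: Beta(29.5, 14.5); mean ≈ 0.6705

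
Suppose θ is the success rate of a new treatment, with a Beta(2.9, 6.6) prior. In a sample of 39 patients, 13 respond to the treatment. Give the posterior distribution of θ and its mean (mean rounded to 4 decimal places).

The binomial likelihood is conjugate to the Beta prior: with 13 successes and 26 failures, the posterior is Beta(2.9+13, 6.6+26) = Beta(15.9, 32.6).
Posterior mean = α/(α+β) = 15.9/48.5 = 0.3278.

Posterior: Beta(15.9, 32.6); mean ≈ 0.3278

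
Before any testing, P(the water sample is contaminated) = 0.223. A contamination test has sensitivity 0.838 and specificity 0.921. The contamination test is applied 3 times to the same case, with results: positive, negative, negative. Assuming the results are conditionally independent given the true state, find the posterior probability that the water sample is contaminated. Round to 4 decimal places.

Let H be the event that the water sample is contaminated; start with P(H) = 0.223. P('positive'|H) = 0.838, P('positive'|¬H) = 0.079.
Update on result 1 ('positive'): P(H) ← 0.838·0.2230 / (0.838·0.2230 + 0.079·0.7770) = 0.18687/0.24826 = 0.7527.
Update on result 2 ('negative'): P(H) ← 0.162·0.7527 / (0.162·0.7527 + 0.921·0.2473) = 0.12194/0.34967 = 0.3487.
Update on result 3 ('negative'): P(H) ← 0.162·0.3487 / (0.162·0.3487 + 0.921·0.6513) = 0.056497/0.65630 = 0.0861.

Posterior P(H) ≈ 0.0861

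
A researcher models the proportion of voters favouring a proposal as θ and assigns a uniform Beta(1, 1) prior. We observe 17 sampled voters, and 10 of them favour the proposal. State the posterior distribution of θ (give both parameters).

The binomial likelihood is conjugate to the Beta prior: with 10 successes and 7 failures, the posterior is Beta(1+10, 1+7) = Beta(11, 8).

Posterior: Beta(11, 8)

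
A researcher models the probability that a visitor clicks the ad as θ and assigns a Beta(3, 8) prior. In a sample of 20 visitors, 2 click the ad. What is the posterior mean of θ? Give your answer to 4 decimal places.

Observing 2 successes and 18 failures updates Beta(3, 8) by adding the success and failure counts to the two shape parameters: α = 3+2 = 5, β = 8+18 = 26.
Posterior mean = α/(α+β) = 5/31 = 0.1613.

Posterior mean ≈ 0.1613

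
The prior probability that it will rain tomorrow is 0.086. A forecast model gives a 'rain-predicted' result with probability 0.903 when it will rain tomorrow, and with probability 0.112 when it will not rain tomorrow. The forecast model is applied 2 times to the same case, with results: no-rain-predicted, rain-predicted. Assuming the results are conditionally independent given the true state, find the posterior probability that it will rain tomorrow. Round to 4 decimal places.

Let H be the event that it will rain tomorrow; start with P(H) = 0.086. P('rain-predicted'|H) = 0.903, P('rain-predicted'|¬H) = 0.112.
Update on result 1 ('no-rain-predicted'): P(H) ← 0.097·0.0860 / (0.097·0.0860 + 0.888·0.9140) = 0.0083420/0.81997 = 0.0102.
Update on result 2 ('rain-predicted'): P(H) ← 0.903·0.0102 / (0.903·0.0102 + 0.112·0.9898) = 0.0091867/0.12005 = 0.0765.

Posterior P(H) ≈ 0.0765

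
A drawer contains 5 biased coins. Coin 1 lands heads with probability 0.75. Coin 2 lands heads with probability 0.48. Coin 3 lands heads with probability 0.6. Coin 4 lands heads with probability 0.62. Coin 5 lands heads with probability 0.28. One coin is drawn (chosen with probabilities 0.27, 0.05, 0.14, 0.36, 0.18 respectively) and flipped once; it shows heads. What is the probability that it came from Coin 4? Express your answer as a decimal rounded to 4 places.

Tabulate prior·likelihood by source: [1] prior 0.27, lik 0.75, product 0.2025; [2] prior 0.05, lik 0.48, product 0.02400; [3] prior 0.14, lik 0.6, product 0.08400; [4] prior 0.36, lik 0.62, product 0.2232; [5] prior 0.18, lik 0.28, product 0.05040.
Normalizing constant = 0.58410; the posterior for Coin 4 is its product over the sum, 0.2232/0.58410 = 0.3821.

Posterior probability ≈ 0.3821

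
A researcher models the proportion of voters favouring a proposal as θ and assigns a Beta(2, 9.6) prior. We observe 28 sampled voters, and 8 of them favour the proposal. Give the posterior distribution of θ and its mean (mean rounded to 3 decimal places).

The binomial likelihood is conjugate to the Beta prior: with 8 successes and 20 failures, the posterior is Beta(2+8, 9.6+20) = Beta(10, 29.6).
E[θ | data] = 10/(10+29.6) = 0.253.

Posterior: Beta(10, 29.6); mean ≈ 0.253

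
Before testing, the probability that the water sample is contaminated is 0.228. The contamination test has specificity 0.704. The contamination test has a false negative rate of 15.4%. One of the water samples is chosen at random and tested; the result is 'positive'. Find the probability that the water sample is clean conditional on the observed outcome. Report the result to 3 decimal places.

Write H for 'the water sample is contaminated'. Prior odds H:¬H = 0.228/0.772 = 0.29534. For the 'positive' outcome, the likelihood ratio is 0.846/0.296 = 2.8581.
Posterior odds = 0.29534 × 2.8581 = 0.84410, so P(H|E) = 0.84410/(1+0.84410) = 0.458. Then P(¬H|E) = 1 − 0.458 = 0.542.

P(¬H | E) ≈ 0.542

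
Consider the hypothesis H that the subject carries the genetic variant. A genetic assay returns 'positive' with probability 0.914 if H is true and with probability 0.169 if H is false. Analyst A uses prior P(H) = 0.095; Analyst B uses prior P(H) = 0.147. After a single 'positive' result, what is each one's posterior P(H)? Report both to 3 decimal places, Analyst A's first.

Analyst A: 0.362; Analyst B: 0.482

The likelihood ratio for a 'positive' result is 0.914/0.169 = 5.4083.
Analyst A: prior odds 0.095/0.905 = 0.10497; posterior odds 0.56772; posterior probability 0.362.
Analyst B: prior odds 0.147/0.853 = 0.17233; posterior odds 0.93203; posterior probability 0.482.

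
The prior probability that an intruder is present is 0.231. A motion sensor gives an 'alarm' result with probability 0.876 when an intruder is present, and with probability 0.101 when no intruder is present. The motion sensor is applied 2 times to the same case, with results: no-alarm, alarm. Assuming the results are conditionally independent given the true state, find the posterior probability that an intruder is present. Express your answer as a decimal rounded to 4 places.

Let H be the event that an intruder is present; start with P(H) = 0.231. P('alarm'|H) = 0.876, P('alarm'|¬H) = 0.101.
Update on result 1 ('no-alarm'): P(H) ← 0.124·0.2310 / (0.124·0.2310 + 0.899·0.7690) = 0.028644/0.71998 = 0.0398.
Update on result 2 ('alarm'): P(H) ← 0.876·0.0398 / (0.876·0.0398 + 0.101·0.9602) = 0.034851/0.13183 = 0.2644.

Posterior P(H) ≈ 0.2644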